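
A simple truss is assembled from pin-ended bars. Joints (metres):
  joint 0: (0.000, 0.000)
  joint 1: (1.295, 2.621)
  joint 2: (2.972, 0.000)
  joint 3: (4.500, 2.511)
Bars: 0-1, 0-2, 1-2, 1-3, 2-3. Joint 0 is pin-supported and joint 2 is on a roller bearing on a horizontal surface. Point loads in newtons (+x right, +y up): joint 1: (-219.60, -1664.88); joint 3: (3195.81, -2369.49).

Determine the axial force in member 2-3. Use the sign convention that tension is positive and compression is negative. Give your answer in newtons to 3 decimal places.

-2591.205

N=4 nodes, M=5 members, R=3 reactions → 2N=8, M+R=8
member 0 (0-1): L=2.9235, (cx,cy)=(0.4430,0.8965)
member 1 (0-2): L=2.9720, (cx,cy)=(1.0000,0.0000)
member 2 (1-2): L=3.1116, (cx,cy)=(0.5390,-0.8423)
member 3 (1-3): L=3.2069, (cx,cy)=(0.9994,-0.0343)
member 4 (2-3): L=2.9394, (cx,cy)=(0.5198,0.8543)
solve A·x = −loads:
  F[0-1] = +3106.6433 N (tension)
  F[0-2] = +1600.0694 N (tension)
  F[1-2] = -5468.1523 N (compression)
  F[1-3] = +4545.4945 N (tension)
  F[2-3] = -2591.2055 N (compression)
  Rx@0 = -2976.2100 N
  Ry@0 = -2785.2235 N
  Ry@2 = +6819.5935 N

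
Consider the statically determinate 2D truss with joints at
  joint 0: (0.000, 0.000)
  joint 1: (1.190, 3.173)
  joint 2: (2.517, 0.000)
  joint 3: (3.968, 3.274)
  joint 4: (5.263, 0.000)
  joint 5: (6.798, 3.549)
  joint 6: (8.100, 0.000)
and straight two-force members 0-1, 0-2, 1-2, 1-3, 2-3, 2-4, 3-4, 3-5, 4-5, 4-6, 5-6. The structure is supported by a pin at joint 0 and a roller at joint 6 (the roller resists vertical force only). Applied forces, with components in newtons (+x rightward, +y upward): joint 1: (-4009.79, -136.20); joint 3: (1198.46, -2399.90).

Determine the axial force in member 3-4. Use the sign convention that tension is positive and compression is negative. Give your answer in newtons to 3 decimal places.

-127.106

N=7 nodes, M=11 members, R=3 reactions → 2N=14, M+R=14
member 0 (0-1): L=3.3888, (cx,cy)=(0.3512,0.9363)
member 1 (0-2): L=2.5170, (cx,cy)=(1.0000,0.0000)
member 2 (1-2): L=3.4393, (cx,cy)=(0.3858,-0.9226)
member 3 (1-3): L=2.7798, (cx,cy)=(0.9993,0.0363)
member 4 (2-3): L=3.5811, (cx,cy)=(0.4052,0.9142)
member 5 (2-4): L=2.7460, (cx,cy)=(1.0000,0.0000)
member 6 (3-4): L=3.5208, (cx,cy)=(0.3678,-0.9299)
member 7 (3-5): L=2.8433, (cx,cy)=(0.9953,0.0967)
member 8 (4-5): L=3.8667, (cx,cy)=(0.3970,0.9178)
member 9 (4-6): L=2.8370, (cx,cy)=(1.0000,0.0000)
member 10 (5-6): L=3.7803, (cx,cy)=(0.3444,-0.9388)
solve A·x = −loads:
  F[0-1] = -2591.8247 N (compression)
  F[0-2] = -1901.1958 N (compression)
  F[1-2] = +2565.9550 N (tension)
  F[1-3] = +2111.0191 N (tension)
  F[2-3] = -2589.3387 N (compression)
  F[2-4] = +137.9819 N (tension)
  F[3-4] = -127.1056 N (compression)
  F[3-5] = -91.6605 N (compression)
  F[4-5] = +128.7773 N (tension)
  F[4-6] = +40.1093 N (tension)
  F[5-6] = -116.4555 N (compression)
  Rx@0 = +2811.3300 N
  Ry@0 = +2426.7697 N
  Ry@6 = +109.3303 N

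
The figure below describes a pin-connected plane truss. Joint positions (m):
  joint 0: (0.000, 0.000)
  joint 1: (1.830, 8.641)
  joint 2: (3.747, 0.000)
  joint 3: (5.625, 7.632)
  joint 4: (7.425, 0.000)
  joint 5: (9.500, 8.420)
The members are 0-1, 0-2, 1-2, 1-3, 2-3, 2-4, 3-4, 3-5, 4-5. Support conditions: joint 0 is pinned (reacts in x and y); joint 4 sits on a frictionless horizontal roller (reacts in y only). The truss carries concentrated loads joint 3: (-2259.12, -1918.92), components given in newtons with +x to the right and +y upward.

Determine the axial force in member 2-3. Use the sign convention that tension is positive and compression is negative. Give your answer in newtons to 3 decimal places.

-3222.122

N=6 nodes, M=9 members, R=3 reactions → 2N=12, M+R=12
member 0 (0-1): L=8.8327, (cx,cy)=(0.2072,0.9783)
member 1 (0-2): L=3.7470, (cx,cy)=(1.0000,0.0000)
member 2 (1-2): L=8.8511, (cx,cy)=(0.2166,-0.9763)
member 3 (1-3): L=3.9268, (cx,cy)=(0.9664,-0.2569)
member 4 (2-3): L=7.8597, (cx,cy)=(0.2389,0.9710)
member 5 (2-4): L=3.6780, (cx,cy)=(1.0000,0.0000)
member 6 (3-4): L=7.8414, (cx,cy)=(0.2296,-0.9733)
member 7 (3-5): L=3.9543, (cx,cy)=(0.9799,0.1993)
member 8 (4-5): L=8.6719, (cx,cy)=(0.2393,0.9710)
solve A·x = −loads:
  F[0-1] = -2849.1154 N (compression)
  F[0-2] = -1668.8239 N (compression)
  F[1-2] = +3204.8601 N (tension)
  F[1-3] = -1329.0386 N (compression)
  F[2-3] = -3222.1220 N (compression)
  F[2-4] = -204.8052 N (compression)
  F[3-4] = +892.1990 N (tension)
  F[3-5] = -0.0000 N (tension)
  F[4-5] = -0.0000 N (tension)
  Rx@0 = +2259.1200 N
  Ry@0 = +2787.2943 N
  Ry@4 = -868.3743 N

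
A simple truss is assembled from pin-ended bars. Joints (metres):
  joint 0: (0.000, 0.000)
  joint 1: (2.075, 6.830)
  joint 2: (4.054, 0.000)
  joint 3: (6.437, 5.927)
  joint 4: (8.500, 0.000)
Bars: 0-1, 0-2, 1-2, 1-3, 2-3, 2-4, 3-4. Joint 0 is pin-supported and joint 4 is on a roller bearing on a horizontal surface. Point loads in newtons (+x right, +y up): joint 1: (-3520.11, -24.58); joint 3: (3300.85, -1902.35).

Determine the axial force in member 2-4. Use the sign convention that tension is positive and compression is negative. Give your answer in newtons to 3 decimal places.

N=5 nodes, M=7 members, R=3 reactions → 2N=10, M+R=10
member 0 (0-1): L=7.1382, (cx,cy)=(0.2907,0.9568)
member 1 (0-2): L=4.0540, (cx,cy)=(1.0000,0.0000)
member 2 (1-2): L=7.1109, (cx,cy)=(0.2783,-0.9605)
member 3 (1-3): L=4.4545, (cx,cy)=(0.9792,-0.2027)
member 4 (2-3): L=6.3881, (cx,cy)=(0.3730,0.9278)
member 5 (2-4): L=4.4460, (cx,cy)=(1.0000,0.0000)
member 6 (3-4): L=6.2758, (cx,cy)=(0.3287,-0.9444)
solve A·x = −loads:
  F[0-1] = -1052.5928 N (compression)
  F[0-2] = +86.7158 N (tension)
  F[1-2] = +351.3040 N (tension)
  F[1-3] = +3182.4407 N (tension)
  F[2-3] = -363.6764 N (compression)
  F[2-4] = +320.1497 N (tension)
  F[3-4] = -973.9147 N (compression)
  Rx@0 = +219.2600 N
  Ry@0 = +1007.1398 N
  Ry@4 = +919.7902 N

320.150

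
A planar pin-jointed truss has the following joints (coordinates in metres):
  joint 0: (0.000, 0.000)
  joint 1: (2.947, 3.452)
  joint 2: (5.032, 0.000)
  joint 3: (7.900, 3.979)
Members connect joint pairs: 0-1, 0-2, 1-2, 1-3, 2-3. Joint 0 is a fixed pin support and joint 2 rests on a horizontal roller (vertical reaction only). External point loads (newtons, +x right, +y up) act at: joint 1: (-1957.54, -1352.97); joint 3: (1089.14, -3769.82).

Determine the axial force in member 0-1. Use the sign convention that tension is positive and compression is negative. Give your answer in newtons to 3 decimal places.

N=4 nodes, M=5 members, R=3 reactions → 2N=8, M+R=8
member 0 (0-1): L=4.5388, (cx,cy)=(0.6493,0.7605)
member 1 (0-2): L=5.0320, (cx,cy)=(1.0000,0.0000)
member 2 (1-2): L=4.0328, (cx,cy)=(0.5170,-0.8560)
member 3 (1-3): L=4.9810, (cx,cy)=(0.9944,0.1058)
member 4 (2-3): L=4.9049, (cx,cy)=(0.5847,0.8112)
solve A·x = −loads:
  F[0-1] = +1454.6809 N (tension)
  F[0-2] = -1812.9012 N (compression)
  F[1-2] = -2360.6683 N (compression)
  F[1-3] = +4145.7994 N (tension)
  F[2-3] = -5187.7326 N (compression)
  Rx@0 = +868.4000 N
  Ry@0 = -1106.3516 N
  Ry@2 = +6229.1416 N

1454.681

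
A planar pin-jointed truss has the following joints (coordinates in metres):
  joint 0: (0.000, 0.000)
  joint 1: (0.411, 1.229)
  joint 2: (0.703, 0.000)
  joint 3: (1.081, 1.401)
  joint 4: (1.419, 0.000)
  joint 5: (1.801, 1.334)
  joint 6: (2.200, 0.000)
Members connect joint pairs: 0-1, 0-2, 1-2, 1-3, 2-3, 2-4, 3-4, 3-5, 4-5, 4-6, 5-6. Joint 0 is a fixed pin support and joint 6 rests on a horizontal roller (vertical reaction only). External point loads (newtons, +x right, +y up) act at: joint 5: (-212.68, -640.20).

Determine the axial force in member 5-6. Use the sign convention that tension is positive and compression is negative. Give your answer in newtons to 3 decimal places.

-412.425

N=7 nodes, M=11 members, R=3 reactions → 2N=14, M+R=14
member 0 (0-1): L=1.2959, (cx,cy)=(0.3172,0.9484)
member 1 (0-2): L=0.7030, (cx,cy)=(1.0000,0.0000)
member 2 (1-2): L=1.2632, (cx,cy)=(0.2312,-0.9729)
member 3 (1-3): L=0.6917, (cx,cy)=(0.9686,0.2487)
member 4 (2-3): L=1.4511, (cx,cy)=(0.2605,0.9655)
member 5 (2-4): L=0.7160, (cx,cy)=(1.0000,0.0000)
member 6 (3-4): L=1.4412, (cx,cy)=(0.2345,-0.9721)
member 7 (3-5): L=0.7231, (cx,cy)=(0.9957,-0.0927)
member 8 (4-5): L=1.3876, (cx,cy)=(0.2753,0.9614)
member 9 (4-6): L=0.7810, (cx,cy)=(1.0000,0.0000)
member 10 (5-6): L=1.3924, (cx,cy)=(0.2866,-0.9581)
solve A·x = −loads:
  F[0-1] = -258.4111 N (compression)
  F[0-2] = -130.7240 N (compression)
  F[1-2] = +217.0300 N (tension)
  F[1-3] = -136.4082 N (compression)
  F[2-3] = -218.7025 N (compression)
  F[2-4] = -23.5857 N (compression)
  F[3-4] = +276.4082 N (tension)
  F[3-5] = -255.0166 N (compression)
  F[4-5] = -279.4987 N (compression)
  F[4-6] = +118.1834 N (tension)
  F[5-6] = -412.4254 N (compression)
  Rx@0 = +212.6800 N
  Ry@0 = +245.0704 N
  Ry@6 = +395.1296 N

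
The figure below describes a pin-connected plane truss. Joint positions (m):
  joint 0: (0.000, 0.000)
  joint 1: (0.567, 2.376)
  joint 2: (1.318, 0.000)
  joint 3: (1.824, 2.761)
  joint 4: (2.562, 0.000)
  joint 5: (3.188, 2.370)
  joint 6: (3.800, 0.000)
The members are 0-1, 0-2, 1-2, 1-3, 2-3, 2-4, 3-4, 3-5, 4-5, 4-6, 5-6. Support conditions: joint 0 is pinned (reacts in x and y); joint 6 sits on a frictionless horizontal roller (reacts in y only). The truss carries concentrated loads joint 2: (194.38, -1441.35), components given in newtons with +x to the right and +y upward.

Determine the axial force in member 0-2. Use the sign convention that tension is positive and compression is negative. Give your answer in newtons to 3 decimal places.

N=7 nodes, M=11 members, R=3 reactions → 2N=14, M+R=14
member 0 (0-1): L=2.4427, (cx,cy)=(0.2321,0.9727)
member 1 (0-2): L=1.3180, (cx,cy)=(1.0000,0.0000)
member 2 (1-2): L=2.4919, (cx,cy)=(0.3014,-0.9535)
member 3 (1-3): L=1.3146, (cx,cy)=(0.9562,0.2929)
member 4 (2-3): L=2.8070, (cx,cy)=(0.1803,0.9836)
member 5 (2-4): L=1.2440, (cx,cy)=(1.0000,0.0000)
member 6 (3-4): L=2.8579, (cx,cy)=(0.2582,-0.9661)
member 7 (3-5): L=1.4189, (cx,cy)=(0.9613,-0.2756)
member 8 (4-5): L=2.4513, (cx,cy)=(0.2554,0.9668)
member 9 (4-6): L=1.2380, (cx,cy)=(1.0000,0.0000)
member 10 (5-6): L=2.4477, (cx,cy)=(0.2500,-0.9682)
solve A·x = −loads:
  F[0-1] = -967.8639 N (compression)
  F[0-2] = +419.0392 N (tension)
  F[1-2] = +834.3940 N (tension)
  F[1-3] = -497.9622 N (compression)
  F[2-3] = +656.5070 N (tension)
  F[2-4] = +357.7847 N (tension)
  F[3-4] = -445.4399 N (compression)
  F[3-5] = -252.5364 N (compression)
  F[4-5] = +445.0907 N (tension)
  F[4-6] = +129.0935 N (tension)
  F[5-6] = -516.3197 N (compression)
  Rx@0 = -194.3800 N
  Ry@0 = +941.4291 N
  Ry@6 = +499.9209 N

419.039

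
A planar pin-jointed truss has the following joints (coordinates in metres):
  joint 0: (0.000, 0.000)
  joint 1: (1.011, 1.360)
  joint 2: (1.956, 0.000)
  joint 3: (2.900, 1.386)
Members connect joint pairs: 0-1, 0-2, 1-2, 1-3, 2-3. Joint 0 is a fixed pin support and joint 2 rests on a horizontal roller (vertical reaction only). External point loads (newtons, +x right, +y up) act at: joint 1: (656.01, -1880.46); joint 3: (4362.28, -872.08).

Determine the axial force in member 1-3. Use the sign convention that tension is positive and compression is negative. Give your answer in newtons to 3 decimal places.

N=4 nodes, M=5 members, R=3 reactions → 2N=8, M+R=8
member 0 (0-1): L=1.6946, (cx,cy)=(0.5966,0.8025)
member 1 (0-2): L=1.9560, (cx,cy)=(1.0000,0.0000)
member 2 (1-2): L=1.6561, (cx,cy)=(0.5706,-0.8212)
member 3 (1-3): L=1.8892, (cx,cy)=(0.9999,0.0138)
member 4 (2-3): L=1.6769, (cx,cy)=(0.5629,0.8265)
solve A·x = −loads:
  F[0-1] = +3812.3382 N (tension)
  F[0-2] = +2743.8659 N (tension)
  F[1-2] = -5931.6646 N (compression)
  F[1-3] = +5003.6270 N (tension)
  F[2-3] = -1138.4603 N (compression)
  Rx@0 = -5018.2900 N
  Ry@0 = -3059.5616 N
  Ry@2 = +5812.1016 N

5003.627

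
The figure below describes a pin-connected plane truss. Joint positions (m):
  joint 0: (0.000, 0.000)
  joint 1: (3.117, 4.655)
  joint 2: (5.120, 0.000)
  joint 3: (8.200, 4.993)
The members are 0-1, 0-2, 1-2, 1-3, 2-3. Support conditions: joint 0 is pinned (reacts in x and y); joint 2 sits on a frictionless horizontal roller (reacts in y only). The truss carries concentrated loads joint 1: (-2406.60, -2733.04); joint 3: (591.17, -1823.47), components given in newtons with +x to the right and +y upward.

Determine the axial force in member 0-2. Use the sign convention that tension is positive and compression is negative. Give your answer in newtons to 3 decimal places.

N=4 nodes, M=5 members, R=3 reactions → 2N=8, M+R=8
member 0 (0-1): L=5.6022, (cx,cy)=(0.5564,0.8309)
member 1 (0-2): L=5.1200, (cx,cy)=(1.0000,0.0000)
member 2 (1-2): L=5.0676, (cx,cy)=(0.3953,-0.9186)
member 3 (1-3): L=5.0942, (cx,cy)=(0.9978,0.0663)
member 4 (2-3): L=5.8666, (cx,cy)=(0.5250,0.8511)
solve A·x = −loads:
  F[0-1] = -1906.0614 N (compression)
  F[0-2] = -754.9204 N (compression)
  F[1-2] = -1121.5904 N (compression)
  F[1-3] = +1793.3536 N (tension)
  F[2-3] = -2282.3024 N (compression)
  Rx@0 = +1815.4300 N
  Ry@0 = +1583.7896 N
  Ry@2 = +2972.7204 N

-754.920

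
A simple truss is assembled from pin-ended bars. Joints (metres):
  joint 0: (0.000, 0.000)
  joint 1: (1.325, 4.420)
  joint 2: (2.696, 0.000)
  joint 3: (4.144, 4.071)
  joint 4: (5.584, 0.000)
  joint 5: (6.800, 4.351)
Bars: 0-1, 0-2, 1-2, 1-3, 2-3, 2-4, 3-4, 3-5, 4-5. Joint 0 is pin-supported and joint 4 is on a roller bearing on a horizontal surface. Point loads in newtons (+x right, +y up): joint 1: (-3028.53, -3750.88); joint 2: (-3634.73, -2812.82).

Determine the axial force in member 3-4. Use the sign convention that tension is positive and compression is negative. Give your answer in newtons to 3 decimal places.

N=6 nodes, M=9 members, R=3 reactions → 2N=12, M+R=12
member 0 (0-1): L=4.6143, (cx,cy)=(0.2871,0.9579)
member 1 (0-2): L=2.6960, (cx,cy)=(1.0000,0.0000)
member 2 (1-2): L=4.6277, (cx,cy)=(0.2963,-0.9551)
member 3 (1-3): L=2.8405, (cx,cy)=(0.9924,-0.1229)
member 4 (2-3): L=4.3209, (cx,cy)=(0.3351,0.9422)
member 5 (2-4): L=2.8880, (cx,cy)=(1.0000,0.0000)
member 6 (3-4): L=4.3182, (cx,cy)=(0.3335,-0.9428)
member 7 (3-5): L=2.6707, (cx,cy)=(0.9945,0.1048)
member 8 (4-5): L=4.5177, (cx,cy)=(0.2692,0.9631)
solve A·x = −loads:
  F[0-1] = -7007.9793 N (compression)
  F[0-2] = -4650.9253 N (compression)
  F[1-2] = +3088.0455 N (tension)
  F[1-3] = +102.1155 N (tension)
  F[2-3] = -144.9817 N (compression)
  F[2-4] = -52.7557 N (compression)
  F[3-4] = +158.2002 N (tension)
  F[3-5] = +0.0000 N (tension)
  F[4-5] = -0.0000 N (compression)
  Rx@0 = +6663.2600 N
  Ry@0 = +6712.8447 N
  Ry@4 = -149.1447 N

158.200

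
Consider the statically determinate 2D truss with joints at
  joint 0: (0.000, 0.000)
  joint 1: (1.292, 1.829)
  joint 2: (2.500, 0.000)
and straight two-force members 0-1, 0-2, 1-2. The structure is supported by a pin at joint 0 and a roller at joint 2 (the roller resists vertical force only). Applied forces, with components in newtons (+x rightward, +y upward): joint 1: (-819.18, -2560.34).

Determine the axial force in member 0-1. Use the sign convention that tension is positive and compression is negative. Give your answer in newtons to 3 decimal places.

-2248.453

N=3 nodes, M=3 members, R=3 reactions → 2N=6, M+R=6
member 0 (0-1): L=2.2393, (cx,cy)=(0.5770,0.8168)
member 1 (0-2): L=2.5000, (cx,cy)=(1.0000,0.0000)
member 2 (1-2): L=2.1919, (cx,cy)=(0.5511,-0.8344)
solve A·x = −loads:
  F[0-1] = -2248.4528 N (compression)
  F[0-2] = +478.0956 N (tension)
  F[1-2] = -867.5054 N (compression)
  Rx@0 = +819.1800 N
  Ry@0 = +1836.4684 N
  Ry@2 = +723.8716 N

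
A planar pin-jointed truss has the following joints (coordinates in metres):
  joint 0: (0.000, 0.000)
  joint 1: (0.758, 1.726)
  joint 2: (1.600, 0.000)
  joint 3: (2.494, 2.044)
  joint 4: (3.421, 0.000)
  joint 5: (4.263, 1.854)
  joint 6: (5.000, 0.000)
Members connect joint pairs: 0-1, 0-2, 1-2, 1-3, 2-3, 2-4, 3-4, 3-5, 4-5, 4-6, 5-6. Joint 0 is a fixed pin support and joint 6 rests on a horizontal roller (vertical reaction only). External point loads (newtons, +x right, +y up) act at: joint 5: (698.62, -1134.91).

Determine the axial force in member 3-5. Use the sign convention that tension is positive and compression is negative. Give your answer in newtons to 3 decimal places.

162.374

N=7 nodes, M=11 members, R=3 reactions → 2N=14, M+R=14
member 0 (0-1): L=1.8851, (cx,cy)=(0.4021,0.9156)
member 1 (0-2): L=1.6000, (cx,cy)=(1.0000,0.0000)
member 2 (1-2): L=1.9204, (cx,cy)=(0.4384,-0.8988)
member 3 (1-3): L=1.7649, (cx,cy)=(0.9836,0.1802)
member 4 (2-3): L=2.2310, (cx,cy)=(0.4007,0.9162)
member 5 (2-4): L=1.8210, (cx,cy)=(1.0000,0.0000)
member 6 (3-4): L=2.2444, (cx,cy)=(0.4130,-0.9107)
member 7 (3-5): L=1.7792, (cx,cy)=(0.9943,-0.1068)
member 8 (4-5): L=2.0362, (cx,cy)=(0.4135,0.9105)
member 9 (4-6): L=1.5790, (cx,cy)=(1.0000,0.0000)
member 10 (5-6): L=1.9951, (cx,cy)=(0.3694,-0.9293)
solve A·x = −loads:
  F[0-1] = +100.2216 N (tension)
  F[0-2] = +658.3210 N (tension)
  F[1-2] = -86.1842 N (compression)
  F[1-3] = +79.3852 N (tension)
  F[2-3] = +84.5437 N (tension)
  F[2-4] = +586.6553 N (tension)
  F[3-4] = -119.7986 N (compression)
  F[3-5] = +162.3737 N (tension)
  F[4-5] = +119.8270 N (tension)
  F[4-6] = +487.6255 N (tension)
  F[5-6] = -1320.0395 N (compression)
  Rx@0 = -698.6200 N
  Ry@0 = -91.7626 N
  Ry@6 = +1226.6726 N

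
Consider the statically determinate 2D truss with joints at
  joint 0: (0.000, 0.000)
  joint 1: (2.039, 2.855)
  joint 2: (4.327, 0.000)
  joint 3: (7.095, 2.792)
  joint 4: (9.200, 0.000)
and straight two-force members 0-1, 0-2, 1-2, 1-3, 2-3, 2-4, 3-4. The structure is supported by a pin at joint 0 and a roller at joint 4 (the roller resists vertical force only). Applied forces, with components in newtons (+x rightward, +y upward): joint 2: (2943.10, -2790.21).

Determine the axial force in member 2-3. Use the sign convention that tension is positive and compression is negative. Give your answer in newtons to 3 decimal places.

N=5 nodes, M=7 members, R=3 reactions → 2N=10, M+R=10
member 0 (0-1): L=3.5084, (cx,cy)=(0.5812,0.8138)
member 1 (0-2): L=4.3270, (cx,cy)=(1.0000,0.0000)
member 2 (1-2): L=3.6587, (cx,cy)=(0.6254,-0.7803)
member 3 (1-3): L=5.0564, (cx,cy)=(0.9999,-0.0125)
member 4 (2-3): L=3.9316, (cx,cy)=(0.7040,0.7102)
member 5 (2-4): L=4.8730, (cx,cy)=(1.0000,0.0000)
member 6 (3-4): L=3.4966, (cx,cy)=(0.6020,-0.7985)
solve A·x = −loads:
  F[0-1] = -1816.1125 N (compression)
  F[0-2] = +3998.5960 N (tension)
  F[1-2] = +1930.0589 N (tension)
  F[1-3] = -2262.6561 N (compression)
  F[2-3] = +1808.2274 N (tension)
  F[2-4] = +989.4017 N (tension)
  F[3-4] = -1643.4931 N (compression)
  Rx@0 = -2943.1000 N
  Ry@0 = +1477.9014 N
  Ry@4 = +1312.3086 N

1808.227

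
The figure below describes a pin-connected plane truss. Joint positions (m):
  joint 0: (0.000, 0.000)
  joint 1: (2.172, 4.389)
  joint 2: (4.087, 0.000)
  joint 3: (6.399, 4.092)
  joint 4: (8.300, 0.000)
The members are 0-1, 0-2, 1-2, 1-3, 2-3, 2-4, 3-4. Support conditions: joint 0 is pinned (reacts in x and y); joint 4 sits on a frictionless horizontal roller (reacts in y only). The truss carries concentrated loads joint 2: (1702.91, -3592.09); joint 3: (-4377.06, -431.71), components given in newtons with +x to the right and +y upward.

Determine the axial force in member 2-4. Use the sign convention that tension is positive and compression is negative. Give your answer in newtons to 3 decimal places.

-26.169

N=5 nodes, M=7 members, R=3 reactions → 2N=10, M+R=10
member 0 (0-1): L=4.8970, (cx,cy)=(0.4435,0.8963)
member 1 (0-2): L=4.0870, (cx,cy)=(1.0000,0.0000)
member 2 (1-2): L=4.7886, (cx,cy)=(0.3999,-0.9166)
member 3 (1-3): L=4.2374, (cx,cy)=(0.9975,-0.0701)
member 4 (2-3): L=4.7000, (cx,cy)=(0.4919,0.8706)
member 5 (2-4): L=4.2130, (cx,cy)=(1.0000,0.0000)
member 6 (3-4): L=4.5120, (cx,cy)=(0.4213,-0.9069)
solve A·x = −loads:
  F[0-1] = -4552.4091 N (compression)
  F[0-2] = -655.0012 N (compression)
  F[1-2] = +4752.0658 N (tension)
  F[1-3] = -3929.2076 N (compression)
  F[2-3] = -876.8680 N (compression)
  F[2-4] = -26.1693 N (compression)
  F[3-4] = +62.1127 N (tension)
  Rx@0 = +2674.1500 N
  Ry@0 = +4080.1308 N
  Ry@4 = -56.3308 N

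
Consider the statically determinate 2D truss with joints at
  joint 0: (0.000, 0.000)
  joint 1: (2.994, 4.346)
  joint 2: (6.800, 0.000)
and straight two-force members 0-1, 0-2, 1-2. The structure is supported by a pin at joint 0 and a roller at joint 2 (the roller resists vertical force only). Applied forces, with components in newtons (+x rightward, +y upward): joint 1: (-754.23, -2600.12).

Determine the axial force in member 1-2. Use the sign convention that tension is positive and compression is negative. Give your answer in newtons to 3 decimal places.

N=3 nodes, M=3 members, R=3 reactions → 2N=6, M+R=6
member 0 (0-1): L=5.2775, (cx,cy)=(0.5673,0.8235)
member 1 (0-2): L=6.8000, (cx,cy)=(1.0000,0.0000)
member 2 (1-2): L=5.7770, (cx,cy)=(0.6588,-0.7523)
solve A·x = −loads:
  F[0-1] = -2352.5741 N (compression)
  F[0-2] = +580.4245 N (tension)
  F[1-2] = -881.0019 N (compression)
  Rx@0 = +754.2300 N
  Ry@0 = +1937.3442 N
  Ry@2 = +662.7758 N

-881.002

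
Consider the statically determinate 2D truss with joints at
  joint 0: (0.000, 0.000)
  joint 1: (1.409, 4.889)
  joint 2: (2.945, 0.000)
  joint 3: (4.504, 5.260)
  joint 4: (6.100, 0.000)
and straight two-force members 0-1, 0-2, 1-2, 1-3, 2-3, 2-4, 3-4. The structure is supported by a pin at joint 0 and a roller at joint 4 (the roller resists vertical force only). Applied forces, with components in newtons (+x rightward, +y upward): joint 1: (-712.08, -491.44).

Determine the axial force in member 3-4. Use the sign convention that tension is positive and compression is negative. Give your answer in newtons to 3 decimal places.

N=5 nodes, M=7 members, R=3 reactions → 2N=10, M+R=10
member 0 (0-1): L=5.0880, (cx,cy)=(0.2769,0.9609)
member 1 (0-2): L=2.9450, (cx,cy)=(1.0000,0.0000)
member 2 (1-2): L=5.1246, (cx,cy)=(0.2997,-0.9540)
member 3 (1-3): L=3.1172, (cx,cy)=(0.9929,0.1190)
member 4 (2-3): L=5.4862, (cx,cy)=(0.2842,0.9588)
member 5 (2-4): L=3.1550, (cx,cy)=(1.0000,0.0000)
member 6 (3-4): L=5.4968, (cx,cy)=(0.2904,-0.9569)
solve A·x = −loads:
  F[0-1] = -987.2504 N (compression)
  F[0-2] = -438.6838 N (compression)
  F[1-2] = +514.9592 N (tension)
  F[1-3] = +286.3705 N (tension)
  F[2-3] = -512.4079 N (compression)
  F[2-4] = -138.7246 N (compression)
  F[3-4] = +477.7828 N (tension)
  Rx@0 = +712.0800 N
  Ry@0 = +948.6400 N
  Ry@4 = -457.2000 N

477.783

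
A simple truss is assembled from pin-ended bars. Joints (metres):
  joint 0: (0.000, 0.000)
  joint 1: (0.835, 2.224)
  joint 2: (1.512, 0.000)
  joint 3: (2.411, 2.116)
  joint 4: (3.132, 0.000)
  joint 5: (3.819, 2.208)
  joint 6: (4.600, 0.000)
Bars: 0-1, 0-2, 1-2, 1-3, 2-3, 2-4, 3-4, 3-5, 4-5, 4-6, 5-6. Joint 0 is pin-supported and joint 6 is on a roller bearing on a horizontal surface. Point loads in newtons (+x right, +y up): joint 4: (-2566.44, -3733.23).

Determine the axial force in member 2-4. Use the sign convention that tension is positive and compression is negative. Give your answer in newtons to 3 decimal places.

N=7 nodes, M=11 members, R=3 reactions → 2N=14, M+R=14
member 0 (0-1): L=2.3756, (cx,cy)=(0.3515,0.9362)
member 1 (0-2): L=1.5120, (cx,cy)=(1.0000,0.0000)
member 2 (1-2): L=2.3248, (cx,cy)=(0.2912,-0.9567)
member 3 (1-3): L=1.5797, (cx,cy)=(0.9977,-0.0684)
member 4 (2-3): L=2.2991, (cx,cy)=(0.3910,0.9204)
member 5 (2-4): L=1.6200, (cx,cy)=(1.0000,0.0000)
member 6 (3-4): L=2.2355, (cx,cy)=(0.3225,-0.9466)
member 7 (3-5): L=1.4110, (cx,cy)=(0.9979,0.0652)
member 8 (4-5): L=2.3124, (cx,cy)=(0.2971,0.9548)
member 9 (4-6): L=1.4680, (cx,cy)=(1.0000,0.0000)
member 10 (5-6): L=2.3421, (cx,cy)=(0.3335,-0.9428)
solve A·x = −loads:
  F[0-1] = -1272.5904 N (compression)
  F[0-2] = -2119.1341 N (compression)
  F[1-2] = +1304.6201 N (tension)
  F[1-3] = -829.1683 N (compression)
  F[2-3] = -1356.0469 N (compression)
  F[2-4] = -1208.9566 N (compression)
  F[3-4] = +1139.5713 N (tension)
  F[3-5] = -1728.7058 N (compression)
  F[4-5] = +2780.0821 N (tension)
  F[4-6] = +899.0848 N (tension)
  F[5-6] = -2696.1672 N (compression)
  Rx@0 = +2566.4400 N
  Ry@0 = +1191.3873 N
  Ry@6 = +2541.8427 N

-1208.957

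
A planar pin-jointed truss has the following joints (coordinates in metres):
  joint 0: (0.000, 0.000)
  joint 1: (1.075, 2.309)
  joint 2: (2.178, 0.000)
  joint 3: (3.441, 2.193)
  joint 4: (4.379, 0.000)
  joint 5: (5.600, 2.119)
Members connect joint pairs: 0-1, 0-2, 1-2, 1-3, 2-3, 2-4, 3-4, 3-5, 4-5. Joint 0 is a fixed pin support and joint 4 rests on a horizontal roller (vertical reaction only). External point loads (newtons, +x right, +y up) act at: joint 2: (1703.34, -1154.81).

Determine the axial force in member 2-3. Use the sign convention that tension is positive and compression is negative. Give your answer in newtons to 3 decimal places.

N=6 nodes, M=9 members, R=3 reactions → 2N=12, M+R=12
member 0 (0-1): L=2.5470, (cx,cy)=(0.4221,0.9066)
member 1 (0-2): L=2.1780, (cx,cy)=(1.0000,0.0000)
member 2 (1-2): L=2.5589, (cx,cy)=(0.4310,-0.9023)
member 3 (1-3): L=2.3688, (cx,cy)=(0.9988,-0.0490)
member 4 (2-3): L=2.5307, (cx,cy)=(0.4991,0.8666)
member 5 (2-4): L=2.2010, (cx,cy)=(1.0000,0.0000)
member 6 (3-4): L=2.3852, (cx,cy)=(0.3933,-0.9194)
member 7 (3-5): L=2.1603, (cx,cy)=(0.9994,-0.0343)
member 8 (4-5): L=2.4456, (cx,cy)=(0.4993,0.8665)
solve A·x = −loads:
  F[0-1] = -640.2612 N (compression)
  F[0-2] = +1973.5741 N (tension)
  F[1-2] = +673.7257 N (tension)
  F[1-3] = -561.3106 N (compression)
  F[2-3] = +631.0991 N (tension)
  F[2-4] = +245.6731 N (tension)
  F[3-4] = -624.7070 N (compression)
  F[3-5] = +0.0000 N (tension)
  F[4-5] = -0.0000 N (compression)
  Rx@0 = -1703.3400 N
  Ry@0 = +580.4377 N
  Ry@4 = +574.3723 N

631.099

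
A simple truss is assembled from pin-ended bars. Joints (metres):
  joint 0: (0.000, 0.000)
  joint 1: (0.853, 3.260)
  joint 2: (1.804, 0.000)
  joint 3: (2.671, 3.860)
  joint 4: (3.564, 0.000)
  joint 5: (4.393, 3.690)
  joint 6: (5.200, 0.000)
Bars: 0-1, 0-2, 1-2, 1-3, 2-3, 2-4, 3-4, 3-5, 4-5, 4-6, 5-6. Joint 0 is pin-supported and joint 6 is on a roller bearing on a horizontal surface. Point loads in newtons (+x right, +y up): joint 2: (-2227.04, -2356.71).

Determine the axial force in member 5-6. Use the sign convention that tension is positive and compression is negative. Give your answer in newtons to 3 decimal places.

N=7 nodes, M=11 members, R=3 reactions → 2N=14, M+R=14
member 0 (0-1): L=3.3697, (cx,cy)=(0.2531,0.9674)
member 1 (0-2): L=1.8040, (cx,cy)=(1.0000,0.0000)
member 2 (1-2): L=3.3959, (cx,cy)=(0.2800,-0.9600)
member 3 (1-3): L=1.9145, (cx,cy)=(0.9496,0.3134)
member 4 (2-3): L=3.9562, (cx,cy)=(0.2192,0.9757)
member 5 (2-4): L=1.7600, (cx,cy)=(1.0000,0.0000)
member 6 (3-4): L=3.9620, (cx,cy)=(0.2254,-0.9743)
member 7 (3-5): L=1.7304, (cx,cy)=(0.9952,-0.0982)
member 8 (4-5): L=3.7820, (cx,cy)=(0.2192,0.9757)
member 9 (4-6): L=1.6360, (cx,cy)=(1.0000,0.0000)
member 10 (5-6): L=3.7772, (cx,cy)=(0.2136,-0.9769)
solve A·x = −loads:
  F[0-1] = -1590.9277 N (compression)
  F[0-2] = -1824.3212 N (compression)
  F[1-2] = +1336.1723 N (tension)
  F[1-3] = -818.1252 N (compression)
  F[2-3] = +1100.7607 N (tension)
  F[2-4] = +535.6744 N (tension)
  F[3-4] = -803.2573 N (compression)
  F[3-5] = -356.3489 N (compression)
  F[4-5] = +802.0942 N (tension)
  F[4-6] = +178.8078 N (tension)
  F[5-6] = -836.9213 N (compression)
  Rx@0 = +2227.0400 N
  Ry@0 = +1539.1129 N
  Ry@6 = +817.5971 N

-836.921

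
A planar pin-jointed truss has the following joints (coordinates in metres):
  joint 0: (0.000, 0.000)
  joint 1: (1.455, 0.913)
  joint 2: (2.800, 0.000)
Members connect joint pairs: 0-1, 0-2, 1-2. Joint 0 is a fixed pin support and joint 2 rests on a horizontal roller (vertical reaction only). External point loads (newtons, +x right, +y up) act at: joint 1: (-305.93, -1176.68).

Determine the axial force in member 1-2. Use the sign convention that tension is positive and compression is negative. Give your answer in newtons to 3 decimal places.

N=3 nodes, M=3 members, R=3 reactions → 2N=6, M+R=6
member 0 (0-1): L=1.7177, (cx,cy)=(0.8470,0.5315)
member 1 (0-2): L=2.8000, (cx,cy)=(1.0000,0.0000)
member 2 (1-2): L=1.6256, (cx,cy)=(0.8274,-0.5616)
solve A·x = −loads:
  F[0-1] = -1251.1046 N (compression)
  F[0-2] = +753.8163 N (tension)
  F[1-2] = -911.0840 N (compression)
  Rx@0 = +305.9300 N
  Ry@0 = +664.9817 N
  Ry@2 = +511.6983 N

-911.084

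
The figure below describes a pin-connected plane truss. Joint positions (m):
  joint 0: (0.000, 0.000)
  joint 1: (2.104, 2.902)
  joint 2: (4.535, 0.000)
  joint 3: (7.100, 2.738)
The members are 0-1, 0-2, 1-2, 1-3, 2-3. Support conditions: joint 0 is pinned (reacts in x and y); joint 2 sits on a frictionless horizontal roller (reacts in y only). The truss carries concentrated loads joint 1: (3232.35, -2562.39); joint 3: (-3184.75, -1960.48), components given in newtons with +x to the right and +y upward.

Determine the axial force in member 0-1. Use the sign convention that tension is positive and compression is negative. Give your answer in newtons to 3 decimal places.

-147.105

N=4 nodes, M=5 members, R=3 reactions → 2N=8, M+R=8
member 0 (0-1): L=3.5845, (cx,cy)=(0.5870,0.8096)
member 1 (0-2): L=4.5350, (cx,cy)=(1.0000,0.0000)
member 2 (1-2): L=3.7857, (cx,cy)=(0.6422,-0.7666)
member 3 (1-3): L=4.9987, (cx,cy)=(0.9995,-0.0328)
member 4 (2-3): L=3.7518, (cx,cy)=(0.6837,0.7298)
solve A·x = −loads:
  F[0-1] = -147.1052 N (compression)
  F[0-2] = +133.9473 N (tension)
  F[1-2] = -3131.2847 N (compression)
  F[1-3] = -1308.6257 N (compression)
  F[2-3] = -2745.2058 N (compression)
  Rx@0 = -47.6000 N
  Ry@0 = +119.0970 N
  Ry@2 = +4403.7730 N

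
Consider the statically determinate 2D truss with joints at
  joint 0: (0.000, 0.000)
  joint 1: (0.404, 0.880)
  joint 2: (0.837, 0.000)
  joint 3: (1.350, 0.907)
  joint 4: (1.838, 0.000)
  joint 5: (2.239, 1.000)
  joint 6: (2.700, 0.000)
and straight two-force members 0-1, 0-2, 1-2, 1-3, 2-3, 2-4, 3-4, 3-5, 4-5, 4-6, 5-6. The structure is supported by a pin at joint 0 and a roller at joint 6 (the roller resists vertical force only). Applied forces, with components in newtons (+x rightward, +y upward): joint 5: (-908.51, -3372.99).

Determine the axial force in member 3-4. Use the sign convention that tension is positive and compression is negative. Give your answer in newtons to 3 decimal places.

N=7 nodes, M=11 members, R=3 reactions → 2N=14, M+R=14
member 0 (0-1): L=0.9683, (cx,cy)=(0.4172,0.9088)
member 1 (0-2): L=0.8370, (cx,cy)=(1.0000,0.0000)
member 2 (1-2): L=0.9808, (cx,cy)=(0.4415,-0.8973)
member 3 (1-3): L=0.9464, (cx,cy)=(0.9996,0.0285)
member 4 (2-3): L=1.0420, (cx,cy)=(0.4923,0.8704)
member 5 (2-4): L=1.0010, (cx,cy)=(1.0000,0.0000)
member 6 (3-4): L=1.0299, (cx,cy)=(0.4738,-0.8806)
member 7 (3-5): L=0.8939, (cx,cy)=(0.9946,0.1040)
member 8 (4-5): L=1.0774, (cx,cy)=(0.3722,0.9282)
member 9 (4-6): L=0.8620, (cx,cy)=(1.0000,0.0000)
member 10 (5-6): L=1.1011, (cx,cy)=(0.4187,-0.9081)
solve A·x = −loads:
  F[0-1] = -1003.9482 N (compression)
  F[0-2] = -489.6391 N (compression)
  F[1-2] = +989.6383 N (tension)
  F[1-3] = -856.1393 N (compression)
  F[2-3] = -1020.1591 N (compression)
  F[2-4] = +449.5156 N (tension)
  F[3-4] = +828.1359 N (tension)
  F[3-5] = -1759.9567 N (compression)
  F[4-5] = -785.7284 N (compression)
  F[4-6] = +1134.3357 N (tension)
  F[5-6] = -2709.4760 N (compression)
  Rx@0 = +908.5100 N
  Ry@0 = +912.3920 N
  Ry@6 = +2460.5980 N

828.136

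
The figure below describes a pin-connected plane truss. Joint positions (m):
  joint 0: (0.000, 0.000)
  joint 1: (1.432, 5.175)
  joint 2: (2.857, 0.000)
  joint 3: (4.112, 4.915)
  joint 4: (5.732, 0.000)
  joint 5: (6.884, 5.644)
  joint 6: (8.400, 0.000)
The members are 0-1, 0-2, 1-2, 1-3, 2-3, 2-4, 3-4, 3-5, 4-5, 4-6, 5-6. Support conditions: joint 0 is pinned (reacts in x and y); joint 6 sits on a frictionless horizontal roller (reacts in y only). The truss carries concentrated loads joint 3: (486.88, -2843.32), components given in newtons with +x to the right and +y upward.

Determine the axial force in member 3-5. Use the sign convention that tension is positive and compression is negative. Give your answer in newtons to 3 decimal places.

-866.067

N=7 nodes, M=11 members, R=3 reactions → 2N=14, M+R=14
member 0 (0-1): L=5.3695, (cx,cy)=(0.2667,0.9638)
member 1 (0-2): L=2.8570, (cx,cy)=(1.0000,0.0000)
member 2 (1-2): L=5.3676, (cx,cy)=(0.2655,-0.9641)
member 3 (1-3): L=2.6926, (cx,cy)=(0.9953,-0.0966)
member 4 (2-3): L=5.0727, (cx,cy)=(0.2474,0.9689)
member 5 (2-4): L=2.8750, (cx,cy)=(1.0000,0.0000)
member 6 (3-4): L=5.1751, (cx,cy)=(0.3130,-0.9497)
member 7 (3-5): L=2.8663, (cx,cy)=(0.9671,0.2543)
member 8 (4-5): L=5.7604, (cx,cy)=(0.2000,0.9798)
member 9 (4-6): L=2.6680, (cx,cy)=(1.0000,0.0000)
member 10 (5-6): L=5.8441, (cx,cy)=(0.2594,-0.9658)
solve A·x = −loads:
  F[0-1] = -1210.4033 N (compression)
  F[0-2] = +809.6858 N (tension)
  F[1-2] = +1276.5686 N (tension)
  F[1-3] = -664.8175 N (compression)
  F[2-3] = -1270.2489 N (compression)
  F[2-4] = +1462.8541 N (tension)
  F[3-4] = -1997.4189 N (compression)
  F[3-5] = -866.0673 N (compression)
  F[4-5] = +1936.1430 N (tension)
  F[4-6] = +450.3830 N (tension)
  F[5-6] = -1736.1896 N (compression)
  Rx@0 = -486.8800 N
  Ry@0 = +1166.5644 N
  Ry@6 = +1676.7556 N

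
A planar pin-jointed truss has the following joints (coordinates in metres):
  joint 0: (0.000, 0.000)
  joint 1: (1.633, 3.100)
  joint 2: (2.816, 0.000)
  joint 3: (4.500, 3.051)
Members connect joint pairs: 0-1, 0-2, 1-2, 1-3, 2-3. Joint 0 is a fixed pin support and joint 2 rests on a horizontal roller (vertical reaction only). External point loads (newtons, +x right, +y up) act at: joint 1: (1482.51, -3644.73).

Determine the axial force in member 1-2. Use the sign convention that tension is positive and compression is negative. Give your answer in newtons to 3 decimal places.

N=4 nodes, M=5 members, R=3 reactions → 2N=8, M+R=8
member 0 (0-1): L=3.5038, (cx,cy)=(0.4661,0.8848)
member 1 (0-2): L=2.8160, (cx,cy)=(1.0000,0.0000)
member 2 (1-2): L=3.3181, (cx,cy)=(0.3565,-0.9343)
member 3 (1-3): L=2.8674, (cx,cy)=(0.9999,-0.0171)
member 4 (2-3): L=3.4849, (cx,cy)=(0.4832,0.8755)
solve A·x = −loads:
  F[0-1] = +114.0157 N (tension)
  F[0-2] = +1429.3714 N (tension)
  F[1-2] = -4009.0726 N (compression)
  F[1-3] = -0.0000 N (compression)
  F[2-3] = +0.0000 N (tension)
  Rx@0 = -1482.5100 N
  Ry@0 = -100.8755 N
  Ry@2 = +3745.6055 N

-4009.073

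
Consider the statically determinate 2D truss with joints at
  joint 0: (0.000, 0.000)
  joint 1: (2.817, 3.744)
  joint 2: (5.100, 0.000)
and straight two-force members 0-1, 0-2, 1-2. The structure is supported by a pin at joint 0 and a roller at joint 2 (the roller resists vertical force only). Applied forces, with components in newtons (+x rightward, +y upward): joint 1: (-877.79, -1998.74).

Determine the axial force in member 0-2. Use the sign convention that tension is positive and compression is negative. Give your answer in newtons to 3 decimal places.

280.258

N=3 nodes, M=3 members, R=3 reactions → 2N=6, M+R=6
member 0 (0-1): L=4.6854, (cx,cy)=(0.6012,0.7991)
member 1 (0-2): L=5.1000, (cx,cy)=(1.0000,0.0000)
member 2 (1-2): L=4.3852, (cx,cy)=(0.5206,-0.8538)
solve A·x = −loads:
  F[0-1] = -1926.1362 N (compression)
  F[0-2] = +280.2582 N (tension)
  F[1-2] = -538.3167 N (compression)
  Rx@0 = +877.7900 N
  Ry@0 = +1539.1312 N
  Ry@2 = +459.6088 N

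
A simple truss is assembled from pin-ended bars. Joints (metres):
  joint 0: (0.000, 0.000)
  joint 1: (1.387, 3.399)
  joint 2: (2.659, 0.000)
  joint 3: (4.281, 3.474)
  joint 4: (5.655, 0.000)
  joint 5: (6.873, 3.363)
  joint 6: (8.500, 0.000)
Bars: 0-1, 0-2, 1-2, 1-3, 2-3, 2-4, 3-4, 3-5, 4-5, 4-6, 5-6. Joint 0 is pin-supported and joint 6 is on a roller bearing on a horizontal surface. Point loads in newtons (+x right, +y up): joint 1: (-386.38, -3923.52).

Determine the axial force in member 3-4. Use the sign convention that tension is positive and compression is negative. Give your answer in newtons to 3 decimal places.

-503.696

N=7 nodes, M=11 members, R=3 reactions → 2N=14, M+R=14
member 0 (0-1): L=3.6711, (cx,cy)=(0.3778,0.9259)
member 1 (0-2): L=2.6590, (cx,cy)=(1.0000,0.0000)
member 2 (1-2): L=3.6292, (cx,cy)=(0.3505,-0.9366)
member 3 (1-3): L=2.8950, (cx,cy)=(0.9997,0.0259)
member 4 (2-3): L=3.8340, (cx,cy)=(0.4231,0.9061)
member 5 (2-4): L=2.9960, (cx,cy)=(1.0000,0.0000)
member 6 (3-4): L=3.7358, (cx,cy)=(0.3678,-0.9299)
member 7 (3-5): L=2.5944, (cx,cy)=(0.9991,-0.0428)
member 8 (4-5): L=3.5768, (cx,cy)=(0.3405,0.9402)
member 9 (4-6): L=2.8450, (cx,cy)=(1.0000,0.0000)
member 10 (5-6): L=3.7359, (cx,cy)=(0.4355,-0.9002)
solve A·x = −loads:
  F[0-1] = -3713.0058 N (compression)
  F[0-2] = +1016.4529 N (tension)
  F[1-2] = -541.4918 N (compression)
  F[1-3] = -826.9434 N (compression)
  F[2-3] = +559.6970 N (tension)
  F[2-4] = +589.8823 N (tension)
  F[3-4] = -503.6960 N (compression)
  F[3-5] = -404.9997 N (compression)
  F[4-5] = +498.1654 N (tension)
  F[4-6] = +234.9883 N (tension)
  F[5-6] = -539.5767 N (compression)
  Rx@0 = +386.3800 N
  Ry@0 = +3437.8004 N
  Ry@6 = +485.7196 N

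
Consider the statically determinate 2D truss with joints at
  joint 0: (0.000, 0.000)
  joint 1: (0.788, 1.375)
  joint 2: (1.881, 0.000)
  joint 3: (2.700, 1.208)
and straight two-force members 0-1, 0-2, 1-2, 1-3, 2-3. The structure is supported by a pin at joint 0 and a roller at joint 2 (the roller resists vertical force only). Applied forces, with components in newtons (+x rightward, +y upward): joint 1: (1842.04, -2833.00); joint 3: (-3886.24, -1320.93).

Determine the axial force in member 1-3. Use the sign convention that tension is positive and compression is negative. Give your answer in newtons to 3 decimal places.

N=4 nodes, M=5 members, R=3 reactions → 2N=8, M+R=8
member 0 (0-1): L=1.5848, (cx,cy)=(0.4972,0.8676)
member 1 (0-2): L=1.8810, (cx,cy)=(1.0000,0.0000)
member 2 (1-2): L=1.7565, (cx,cy)=(0.6223,-0.7828)
member 3 (1-3): L=1.9193, (cx,cy)=(0.9962,-0.0870)
member 4 (2-3): L=1.4595, (cx,cy)=(0.5612,0.8277)
solve A·x = −loads:
  F[0-1] = -2559.0760 N (compression)
  F[0-2] = -771.7614 N (compression)
  F[1-2] = -467.6494 N (compression)
  F[1-3] = -2834.2276 N (compression)
  F[2-3] = -1893.8449 N (compression)
  Rx@0 = +2044.2000 N
  Ry@0 = +2220.3085 N
  Ry@2 = +1933.6215 N

-2834.228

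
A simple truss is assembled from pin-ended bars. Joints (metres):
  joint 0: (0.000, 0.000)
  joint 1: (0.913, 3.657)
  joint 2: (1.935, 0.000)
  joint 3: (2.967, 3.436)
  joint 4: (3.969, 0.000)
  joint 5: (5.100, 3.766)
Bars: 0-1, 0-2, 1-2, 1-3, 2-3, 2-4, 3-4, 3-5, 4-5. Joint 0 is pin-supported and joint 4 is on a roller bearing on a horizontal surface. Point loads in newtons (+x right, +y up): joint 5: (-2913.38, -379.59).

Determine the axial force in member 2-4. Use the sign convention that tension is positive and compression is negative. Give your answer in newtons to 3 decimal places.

-619.737

N=6 nodes, M=9 members, R=3 reactions → 2N=12, M+R=12
member 0 (0-1): L=3.7692, (cx,cy)=(0.2422,0.9702)
member 1 (0-2): L=1.9350, (cx,cy)=(1.0000,0.0000)
member 2 (1-2): L=3.7971, (cx,cy)=(0.2692,-0.9631)
member 3 (1-3): L=2.0659, (cx,cy)=(0.9943,-0.1070)
member 4 (2-3): L=3.5876, (cx,cy)=(0.2877,0.9577)
member 5 (2-4): L=2.0340, (cx,cy)=(1.0000,0.0000)
member 6 (3-4): L=3.5791, (cx,cy)=(0.2800,-0.9600)
member 7 (3-5): L=2.1584, (cx,cy)=(0.9882,0.1529)
member 8 (4-5): L=3.9322, (cx,cy)=(0.2876,0.9577)
solve A·x = −loads:
  F[0-1] = -2737.7321 N (compression)
  F[0-2] = -2250.2370 N (compression)
  F[1-2] = +2919.8607 N (tension)
  F[1-3] = -1457.3905 N (compression)
  F[2-3] = -2936.2132 N (compression)
  F[2-4] = -619.7372 N (compression)
  F[3-4] = +2293.7235 N (tension)
  F[3-5] = -2970.7142 N (compression)
  F[4-5] = +77.9025 N (tension)
  Rx@0 = +2913.3800 N
  Ry@0 = +2656.2038 N
  Ry@4 = -2276.6138 N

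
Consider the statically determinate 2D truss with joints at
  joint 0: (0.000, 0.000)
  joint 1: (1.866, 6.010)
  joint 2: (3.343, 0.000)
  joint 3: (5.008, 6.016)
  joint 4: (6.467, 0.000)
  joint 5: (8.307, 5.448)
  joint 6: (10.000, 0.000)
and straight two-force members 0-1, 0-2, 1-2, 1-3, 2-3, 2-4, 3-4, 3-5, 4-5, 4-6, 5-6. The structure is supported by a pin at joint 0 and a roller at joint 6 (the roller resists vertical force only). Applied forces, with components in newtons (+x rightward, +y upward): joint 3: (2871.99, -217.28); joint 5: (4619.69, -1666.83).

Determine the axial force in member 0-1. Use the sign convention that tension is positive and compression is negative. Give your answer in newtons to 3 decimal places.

N=7 nodes, M=11 members, R=3 reactions → 2N=14, M+R=14
member 0 (0-1): L=6.2930, (cx,cy)=(0.2965,0.9550)
member 1 (0-2): L=3.3430, (cx,cy)=(1.0000,0.0000)
member 2 (1-2): L=6.1888, (cx,cy)=(0.2387,-0.9711)
member 3 (1-3): L=3.1420, (cx,cy)=(1.0000,0.0019)
member 4 (2-3): L=6.2422, (cx,cy)=(0.2667,0.9638)
member 5 (2-4): L=3.1240, (cx,cy)=(1.0000,0.0000)
member 6 (3-4): L=6.1904, (cx,cy)=(0.2357,-0.9718)
member 7 (3-5): L=3.3475, (cx,cy)=(0.9855,-0.1697)
member 8 (4-5): L=5.7503, (cx,cy)=(0.3200,0.9474)
member 9 (4-6): L=3.5330, (cx,cy)=(1.0000,0.0000)
member 10 (5-6): L=5.7050, (cx,cy)=(0.2968,-0.9550)
solve A·x = −loads:
  F[0-1] = +4035.4212 N (tension)
  F[0-2] = +6295.1003 N (tension)
  F[1-2] = -3964.3984 N (compression)
  F[1-3] = +2142.7100 N (tension)
  F[2-3] = +3994.5675 N (tension)
  F[2-4] = +4283.4834 N (tension)
  F[3-4] = -4433.9364 N (compression)
  F[3-5] = +1401.5545 N (tension)
  F[4-5] = +4548.1518 N (tension)
  F[4-6] = +1783.1335 N (tension)
  F[5-6] = -6008.7216 N (compression)
  Rx@0 = -7491.6800 N
  Ry@0 = -3853.9358 N
  Ry@6 = +5738.0458 N

4035.421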